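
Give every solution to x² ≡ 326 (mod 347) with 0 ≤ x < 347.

Since 347 ≡ 3 (mod 4), a square root of 326 is 326^((347+1)/4) = 326^87 mod 347.
Repeated squaring: 326^2≡94, 326^4≡161, 326^8≡243, 326^16≡59, 326^32≡11, 326^64≡121 (mod 347).
326^87 = 326^(64+16+4+2+1) ≡ 275 (mod 347).
Check: 275² = 75625 ≡ 326 (mod 347). The two roots are 72 and 275.

72, 275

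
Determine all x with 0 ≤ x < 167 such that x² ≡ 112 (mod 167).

46, 121

Since 167 ≡ 3 (mod 4), a square root of 112 is 112^((167+1)/4) = 112^42 mod 167.
Repeated squaring: 112^2≡19, 112^4≡27, 112^8≡61, 112^16≡47, 112^32≡38 (mod 167).
112^42 = 112^(32+8+2) ≡ 121 (mod 167).
Check: 121² = 14641 ≡ 112 (mod 167). The two roots are 46 and 121.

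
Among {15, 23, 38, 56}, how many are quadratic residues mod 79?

2

(15/79) = -1 → non-residue.
(23/79) = +1 → QR.
(38/79) = +1 → QR.
(56/79) = -1 → non-residue.
Total quadratic residues among the 4: 2.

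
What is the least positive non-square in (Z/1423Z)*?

(2/1423) = +1, so 2 is a residue.
(3/1423) = −1, so 3 is the smallest positive non-residue mod 1423.

3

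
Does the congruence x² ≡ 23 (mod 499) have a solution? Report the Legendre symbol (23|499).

Euler's criterion: (23/499) ≡ 23^249 (mod 499).
23^2 ≡ 30 (mod 499)
23^4 ≡ 401 (mod 499)
23^8 ≡ 123 (mod 499)
23^16 ≡ 159 (mod 499)
23^32 ≡ 331 (mod 499)
23^64 ≡ 280 (mod 499)
23^128 ≡ 57 (mod 499)
23^249 = 23^(128+64+32+16+8+1) ≡ 498 (mod 499).
Result is 498 ≡ −1, so (23/499) = −1.

-1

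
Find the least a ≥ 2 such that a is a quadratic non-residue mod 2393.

(2/2393) = +1, so 2 is a residue.
(3/2393) = −1, so 3 is the smallest positive non-residue mod 2393.

3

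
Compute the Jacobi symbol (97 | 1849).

1

Reciprocity: 97 ≡ 1 and 1849 ≡ 1 (mod 4), so (97/1849) = +(1849/97).
Reduce top mod 97: now compute (6/97).
Pull out 2: since 97 ≡ 1 (mod 8), (2/97) = +1.
Reciprocity: 3 ≡ 3 and 97 ≡ 1 (mod 4), so (3/97) = +(97/3).
Reduce top mod 3: now compute (1/3).
Reached (1/3) = 1. Collecting the sign flips along the way, the symbol is +1.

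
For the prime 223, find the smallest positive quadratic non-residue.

(2/223) = +1, so 2 is a residue.
(3/223) = −1, so 3 is the smallest positive non-residue mod 223.

3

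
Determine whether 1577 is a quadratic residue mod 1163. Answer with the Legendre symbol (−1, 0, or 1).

Euler's criterion: (1577/1163) ≡ 414^581 (mod 1163).
414^2 ≡ 435 (mod 1163)
414^4 ≡ 819 (mod 1163)
414^8 ≡ 873 (mod 1163)
414^16 ≡ 364 (mod 1163)
414^32 ≡ 1077 (mod 1163)
414^64 ≡ 418 (mod 1163)
414^128 ≡ 274 (mod 1163)
414^256 ≡ 644 (mod 1163)
414^512 ≡ 708 (mod 1163)
414^581 = 414^(512+64+4+1) ≡ 1 (mod 1163).
Result is 1, so (1577/1163) = 1.

1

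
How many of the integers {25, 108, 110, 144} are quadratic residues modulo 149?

(25/149) = +1 → QR.
(108/149) = -1 → non-residue.
(110/149) = +1 → QR.
(144/149) = +1 → QR.
Total quadratic residues among the 4: 3.

3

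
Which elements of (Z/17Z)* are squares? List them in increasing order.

1, 2, 4, 8, 9, 13, 15, 16

Square k = 1,…,8 (k and 17−k give the same square):
1²=1, 2²=4, 3²=9, 4²=16, 5²≡8, 6²≡2, 7²≡15, 8²≡13 (mod 17).
So the quadratic residues mod 17 are {1, 2, 4, 8, 9, 13, 15, 16}.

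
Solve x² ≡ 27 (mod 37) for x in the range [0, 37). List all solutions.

37 ≡ 1 (mod 4), so we find a root by search.
Trying successive values, 8² = 64 ≡ 27 (mod 37). The other root is 37 − 8 = 29.

8, 29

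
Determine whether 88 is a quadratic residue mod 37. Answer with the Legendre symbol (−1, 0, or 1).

First reduce: 88 ≡ 14 (mod 37).
Pull out 2: since 37 ≡ 5 (mod 8), (2/37) = -1.
Reciprocity: 7 ≡ 3 and 37 ≡ 1 (mod 4), so (7/37) = +(37/7).
Reduce top mod 7: now compute (2/7).
Pull out 2: since 7 ≡ 7 (mod 8), (2/7) = +1.
Reached (1/7) = 1. Collecting the sign flips along the way, the symbol is -1.

-1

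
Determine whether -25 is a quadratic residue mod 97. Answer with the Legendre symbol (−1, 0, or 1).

Euler's criterion: (-25/97) ≡ 72^48 (mod 97).
72^2 ≡ 43 (mod 97)
72^4 ≡ 6 (mod 97)
72^8 ≡ 36 (mod 97)
72^16 ≡ 35 (mod 97)
72^32 ≡ 61 (mod 97)
72^48 = 72^(32+16) ≡ 1 (mod 97).
Result is 1, so (-25/97) = 1.

1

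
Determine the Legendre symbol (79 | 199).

Euler's criterion: (79/199) ≡ 79^99 (mod 199).
79^2 ≡ 72 (mod 199)
79^4 ≡ 10 (mod 199)
79^8 ≡ 100 (mod 199)
79^16 ≡ 50 (mod 199)
79^32 ≡ 112 (mod 199)
79^64 ≡ 7 (mod 199)
79^99 = 79^(64+32+2+1) ≡ 1 (mod 199).
Result is 1, so (79/199) = 1.

1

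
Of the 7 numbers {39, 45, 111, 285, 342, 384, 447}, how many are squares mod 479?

(39/479) = -1 → non-residue.
(45/479) = +1 → QR.
(111/479) = -1 → non-residue.
(285/479) = -1 → non-residue.
(342/479) = -1 → non-residue.
(384/479) = +1 → QR.
(447/479) = -1 → non-residue.
Total quadratic residues among the 7: 2.

2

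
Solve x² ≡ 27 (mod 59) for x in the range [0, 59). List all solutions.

26, 33

Since 59 ≡ 3 (mod 4), a square root of 27 is 27^((59+1)/4) = 27^15 mod 59.
Repeated squaring: 27^2≡21, 27^4≡28, 27^8≡17 (mod 59).
27^15 = 27^(8+4+2+1) ≡ 26 (mod 59).
Check: 26² = 676 ≡ 27 (mod 59). The two roots are 26 and 33.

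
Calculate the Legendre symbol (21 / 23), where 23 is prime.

Euler's criterion: (21/23) ≡ 21^11 (mod 23).
21^2 ≡ 4 (mod 23)
21^4 ≡ 16 (mod 23)
21^8 ≡ 3 (mod 23)
21^11 = 21^(8+2+1) ≡ 22 (mod 23).
Result is 22 ≡ −1, so (21/23) = −1.

-1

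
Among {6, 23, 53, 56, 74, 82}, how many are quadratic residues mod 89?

1

(6/89) = -1 → non-residue.
(23/89) = -1 → non-residue.
(53/89) = +1 → QR.
(56/89) = -1 → non-residue.
(74/89) = -1 → non-residue.
(82/89) = -1 → non-residue.
Total quadratic residues among the 6: 1.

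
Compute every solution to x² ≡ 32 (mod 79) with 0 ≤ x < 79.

Since 79 ≡ 3 (mod 4), a square root of 32 is 32^((79+1)/4) = 32^20 mod 79.
Repeated squaring: 32^2≡76, 32^4≡9, 32^8≡2, 32^16≡4 (mod 79).
32^20 = 32^(16+4) ≡ 36 (mod 79).
Check: 36² = 1296 ≡ 32 (mod 79). The two roots are 36 and 43.

36, 43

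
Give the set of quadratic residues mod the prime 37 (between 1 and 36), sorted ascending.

1 3 4 7 9 10 11 12 16 21 25 26 27 28 30 33 34 36

Square k = 1,…,18 (k and 37−k give the same square):
1²=1, 2²=4, 3²=9, 4²=16, 5²=25, 6²=36, 7²≡12, 8²≡27, 9²≡7, 10²≡26, 11²≡10, 12²≡33, 13²≡21, 14²≡11, 15²≡3, 16²≡34, 17²≡30, 18²≡28 (mod 37).
So the quadratic residues mod 37 are {1, 3, 4, 7, 9, 10, 11, 12, 16, 21, 25, 26, 27, 28, 30, 33, 34, 36}.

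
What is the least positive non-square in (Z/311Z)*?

11

(2/311) = +1, so 2 is a residue.
(3/311) = +1, so 3 is a residue.
(4/311) = +1, so 4 is a residue.
(5/311) = +1, so 5 is a residue.
(6/311) = +1, so 6 is a residue.
(7/311) = +1, so 7 is a residue.
(8/311) = +1, so 8 is a residue.
(9/311) = +1, so 9 is a residue.
(10/311) = +1, so 10 is a residue.
(11/311) = −1, so 11 is the smallest positive non-residue mod 311.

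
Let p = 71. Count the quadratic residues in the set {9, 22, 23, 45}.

2

(9/71) = +1 → QR.
(22/71) = -1 → non-residue.
(23/71) = -1 → non-residue.
(45/71) = +1 → QR.
Total quadratic residues among the 4: 2.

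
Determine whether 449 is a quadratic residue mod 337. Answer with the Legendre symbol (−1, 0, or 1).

Euler's criterion: (449/337) ≡ 112^168 (mod 337).
112^2 ≡ 75 (mod 337)
112^4 ≡ 233 (mod 337)
112^8 ≡ 32 (mod 337)
112^16 ≡ 13 (mod 337)
112^32 ≡ 169 (mod 337)
112^64 ≡ 253 (mod 337)
112^128 ≡ 316 (mod 337)
112^168 = 112^(128+32+8) ≡ 1 (mod 337).
Result is 1, so (449/337) = 1.

1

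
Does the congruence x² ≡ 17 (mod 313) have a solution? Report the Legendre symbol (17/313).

Euler's criterion: (17/313) ≡ 17^156 (mod 313).
17^2 ≡ 289 (mod 313)
17^4 ≡ 263 (mod 313)
17^8 ≡ 309 (mod 313)
17^16 ≡ 16 (mod 313)
17^32 ≡ 256 (mod 313)
17^64 ≡ 119 (mod 313)
17^128 ≡ 76 (mod 313)
17^156 = 17^(128+16+8+4) ≡ 312 (mod 313).
Result is 312 ≡ −1, so (17/313) = −1.

-1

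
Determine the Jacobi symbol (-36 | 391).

-1

First reduce: -36 ≡ 355 (mod 391).
Reciprocity: 355 ≡ 3 and 391 ≡ 3 (mod 4), so (355/391) = −(391/355).
Reduce top mod 355: now compute (36/355).
Pull out 2^2: since 355 ≡ 3 (mod 8), (2/355) = -1, so (2/355)^2 = +1.
Reciprocity: 9 ≡ 1 and 355 ≡ 3 (mod 4), so (9/355) = +(355/9).
Reduce top mod 9: now compute (4/9).
Pull out 2^2: since 9 ≡ 1 (mod 8), (2/9) = +1, so (2/9)^2 = +1.
Reached (1/9) = 1. Collecting the sign flips along the way, the symbol is -1.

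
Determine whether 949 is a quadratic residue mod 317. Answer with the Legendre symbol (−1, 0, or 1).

First reduce: 949 ≡ 315 (mod 317).
Reciprocity: 315 ≡ 3 and 317 ≡ 1 (mod 4), so (315/317) = +(317/315).
Reduce top mod 315: now compute (2/315).
Pull out 2: since 315 ≡ 3 (mod 8), (2/315) = -1.
Reached (1/315) = 1. Collecting the sign flips along the way, the symbol is -1.

-1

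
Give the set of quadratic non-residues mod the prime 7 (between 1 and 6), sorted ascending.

Square k = 1,…,3 (k and 7−k give the same square):
1²=1, 2²=4, 3²≡2 (mod 7).
The residues are {1, 2, 4}; the non-residues are the remaining 3 nonzero classes.

3,5,6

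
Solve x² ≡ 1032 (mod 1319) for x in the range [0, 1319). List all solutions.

633, 686

Since 1319 ≡ 3 (mod 4), a square root of 1032 is 1032^((1319+1)/4) = 1032^330 mod 1319.
Repeated squaring: 1032^2≡591, 1032^4≡1065, 1032^8≡1204, 1032^16≡35, 1032^32≡1225, 1032^64≡922, 1032^128≡648, 1032^256≡462 (mod 1319).
1032^330 = 1032^(256+64+8+2) ≡ 686 (mod 1319).
Check: 686² = 470596 ≡ 1032 (mod 1319). The two roots are 633 and 686.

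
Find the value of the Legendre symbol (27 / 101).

-1

Euler's criterion: (27/101) ≡ 27^50 (mod 101).
27^2 ≡ 22 (mod 101)
27^4 ≡ 80 (mod 101)
27^8 ≡ 37 (mod 101)
27^16 ≡ 56 (mod 101)
27^32 ≡ 5 (mod 101)
27^50 = 27^(32+16+2) ≡ 100 (mod 101).
Result is 100 ≡ −1, so (27/101) = −1.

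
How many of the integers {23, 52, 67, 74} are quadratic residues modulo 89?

1

(23/89) = -1 → non-residue.
(52/89) = -1 → non-residue.
(67/89) = +1 → QR.
(74/89) = -1 → non-residue.
Total quadratic residues among the 4: 1.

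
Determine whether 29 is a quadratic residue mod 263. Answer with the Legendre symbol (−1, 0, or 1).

Euler's criterion: (29/263) ≡ 29^131 (mod 263).
29^2 ≡ 52 (mod 263)
29^4 ≡ 74 (mod 263)
29^8 ≡ 216 (mod 263)
29^16 ≡ 105 (mod 263)
29^32 ≡ 242 (mod 263)
29^64 ≡ 178 (mod 263)
29^128 ≡ 124 (mod 263)
29^131 = 29^(128+2+1) ≡ 262 (mod 263).
Result is 262 ≡ −1, so (29/263) = −1.

-1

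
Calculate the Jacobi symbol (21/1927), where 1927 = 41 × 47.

Reciprocity: 21 ≡ 1 and 1927 ≡ 3 (mod 4), so (21/1927) = +(1927/21).
Reduce top mod 21: now compute (16/21).
Pull out 2^4: since 21 ≡ 5 (mod 8), (2/21) = -1, so (2/21)^4 = +1.
Reached (1/21) = 1. Collecting the sign flips along the way, the symbol is +1.

1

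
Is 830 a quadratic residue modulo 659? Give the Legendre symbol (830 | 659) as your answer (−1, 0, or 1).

Euler's criterion: (830/659) ≡ 171^329 (mod 659).
171^2 ≡ 245 (mod 659)
171^4 ≡ 56 (mod 659)
171^8 ≡ 500 (mod 659)
171^16 ≡ 239 (mod 659)
171^32 ≡ 447 (mod 659)
171^64 ≡ 132 (mod 659)
171^128 ≡ 290 (mod 659)
171^256 ≡ 407 (mod 659)
171^329 = 171^(256+64+8+1) ≡ 1 (mod 659).
Result is 1, so (830/659) = 1.

1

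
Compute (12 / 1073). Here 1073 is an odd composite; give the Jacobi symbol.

Pull out 2^2: since 1073 ≡ 1 (mod 8), (2/1073) = +1, so (2/1073)^2 = +1.
Reciprocity: 3 ≡ 3 and 1073 ≡ 1 (mod 4), so (3/1073) = +(1073/3).
Reduce top mod 3: now compute (2/3).
Pull out 2: since 3 ≡ 3 (mod 8), (2/3) = -1.
Reached (1/3) = 1. Collecting the sign flips along the way, the symbol is -1.

-1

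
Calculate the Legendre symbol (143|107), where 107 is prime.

1

Euler's criterion: (143/107) ≡ 36^53 (mod 107).
36^2 ≡ 12 (mod 107)
36^4 ≡ 37 (mod 107)
36^8 ≡ 85 (mod 107)
36^16 ≡ 56 (mod 107)
36^32 ≡ 33 (mod 107)
36^53 = 36^(32+16+4+1) ≡ 1 (mod 107).
Result is 1, so (143/107) = 1.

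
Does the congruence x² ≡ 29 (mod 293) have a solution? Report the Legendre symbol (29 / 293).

Reciprocity: 29 ≡ 1 and 293 ≡ 1 (mod 4), so (29/293) = +(293/29).
Reduce top mod 29: now compute (3/29).
Reciprocity: 3 ≡ 3 and 29 ≡ 1 (mod 4), so (3/29) = +(29/3).
Reduce top mod 3: now compute (2/3).
Pull out 2: since 3 ≡ 3 (mod 8), (2/3) = -1.
Reached (1/3) = 1. Collecting the sign flips along the way, the symbol is -1.

-1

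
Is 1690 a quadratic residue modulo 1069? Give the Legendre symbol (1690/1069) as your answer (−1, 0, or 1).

First reduce: 1690 ≡ 621 (mod 1069).
Reciprocity: 621 ≡ 1 and 1069 ≡ 1 (mod 4), so (621/1069) = +(1069/621).
Reduce top mod 621: now compute (448/621).
Pull out 2^6: since 621 ≡ 5 (mod 8), (2/621) = -1, so (2/621)^6 = +1.
Reciprocity: 7 ≡ 3 and 621 ≡ 1 (mod 4), so (7/621) = +(621/7).
Reduce top mod 7: now compute (5/7).
Reciprocity: 5 ≡ 1 and 7 ≡ 3 (mod 4), so (5/7) = +(7/5).
Reduce top mod 5: now compute (2/5).
Pull out 2: since 5 ≡ 5 (mod 8), (2/5) = -1.
Reached (1/5) = 1. Collecting the sign flips along the way, the symbol is -1.

-1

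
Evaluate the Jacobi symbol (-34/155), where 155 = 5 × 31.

1

First reduce: -34 ≡ 121 (mod 155).
Reciprocity: 121 ≡ 1 and 155 ≡ 3 (mod 4), so (121/155) = +(155/121).
Reduce top mod 121: now compute (34/121).
Pull out 2: since 121 ≡ 1 (mod 8), (2/121) = +1.
Reciprocity: 17 ≡ 1 and 121 ≡ 1 (mod 4), so (17/121) = +(121/17).
Reduce top mod 17: now compute (2/17).
Pull out 2: since 17 ≡ 1 (mod 8), (2/17) = +1.
Reached (1/17) = 1. Collecting the sign flips along the way, the symbol is +1.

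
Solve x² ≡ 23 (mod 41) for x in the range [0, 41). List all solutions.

8, 33

41 ≡ 1 (mod 4), so we find a root by search.
Trying successive values, 8² = 64 ≡ 23 (mod 41). The other root is 41 − 8 = 33.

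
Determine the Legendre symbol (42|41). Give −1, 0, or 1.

First reduce: 42 ≡ 1 (mod 41).
Reached (1/41) = 1. Collecting the sign flips along the way, the symbol is +1.

1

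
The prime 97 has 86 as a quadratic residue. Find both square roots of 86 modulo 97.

97 ≡ 1 (mod 4), so we find a root by search.
Trying successive values, 38² = 1444 ≡ 86 (mod 97). The other root is 97 − 38 = 59.

38, 59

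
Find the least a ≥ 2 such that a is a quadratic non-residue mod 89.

3

(2/89) = +1, so 2 is a residue.
(3/89) = −1, so 3 is the smallest positive non-residue mod 89.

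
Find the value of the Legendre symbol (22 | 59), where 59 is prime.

Pull out 2: since 59 ≡ 3 (mod 8), (2/59) = -1.
Reciprocity: 11 ≡ 3 and 59 ≡ 3 (mod 4), so (11/59) = −(59/11).
Reduce top mod 11: now compute (4/11).
Pull out 2^2: since 11 ≡ 3 (mod 8), (2/11) = -1, so (2/11)^2 = +1.
Reached (1/11) = 1. Collecting the sign flips along the way, the symbol is +1.

1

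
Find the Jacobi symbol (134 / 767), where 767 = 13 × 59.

1

Pull out 2: since 767 ≡ 7 (mod 8), (2/767) = +1.
Reciprocity: 67 ≡ 3 and 767 ≡ 3 (mod 4), so (67/767) = −(767/67).
Reduce top mod 67: now compute (30/67).
Pull out 2: since 67 ≡ 3 (mod 8), (2/67) = -1.
Reciprocity: 15 ≡ 3 and 67 ≡ 3 (mod 4), so (15/67) = −(67/15).
Reduce top mod 15: now compute (7/15).
Reciprocity: 7 ≡ 3 and 15 ≡ 3 (mod 4), so (7/15) = −(15/7).
Reduce top mod 7: now compute (1/7).
Reached (1/7) = 1. Collecting the sign flips along the way, the symbol is +1.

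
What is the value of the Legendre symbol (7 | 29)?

Euler's criterion: (7/29) ≡ 7^14 (mod 29).
7^2 ≡ 20 (mod 29)
7^4 ≡ 23 (mod 29)
7^8 ≡ 7 (mod 29)
7^14 = 7^(8+4+2) ≡ 1 (mod 29).
Result is 1, so (7/29) = 1.

1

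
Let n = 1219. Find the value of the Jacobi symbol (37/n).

Reciprocity: 37 ≡ 1 and 1219 ≡ 3 (mod 4), so (37/1219) = +(1219/37).
Reduce top mod 37: now compute (35/37).
Reciprocity: 35 ≡ 3 and 37 ≡ 1 (mod 4), so (35/37) = +(37/35).
Reduce top mod 35: now compute (2/35).
Pull out 2: since 35 ≡ 3 (mod 8), (2/35) = -1.
Reached (1/35) = 1. Collecting the sign flips along the way, the symbol is -1.

-1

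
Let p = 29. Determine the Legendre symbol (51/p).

1

First reduce: 51 ≡ 22 (mod 29).
Pull out 2: since 29 ≡ 5 (mod 8), (2/29) = -1.
Reciprocity: 11 ≡ 3 and 29 ≡ 1 (mod 4), so (11/29) = +(29/11).
Reduce top mod 11: now compute (7/11).
Reciprocity: 7 ≡ 3 and 11 ≡ 3 (mod 4), so (7/11) = −(11/7).
Reduce top mod 7: now compute (4/7).
Pull out 2^2: since 7 ≡ 7 (mod 8), (2/7) = +1, so (2/7)^2 = +1.
Reached (1/7) = 1. Collecting the sign flips along the way, the symbol is +1.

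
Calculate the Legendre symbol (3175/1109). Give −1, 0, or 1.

First reduce: 3175 ≡ 957 (mod 1109).
Reciprocity: 957 ≡ 1 and 1109 ≡ 1 (mod 4), so (957/1109) = +(1109/957).
Reduce top mod 957: now compute (152/957).
Pull out 2^3: since 957 ≡ 5 (mod 8), (2/957) = -1, so (2/957)^3 = -1.
Reciprocity: 19 ≡ 3 and 957 ≡ 1 (mod 4), so (19/957) = +(957/19).
Reduce top mod 19: now compute (7/19).
Reciprocity: 7 ≡ 3 and 19 ≡ 3 (mod 4), so (7/19) = −(19/7).
Reduce top mod 7: now compute (5/7).
Reciprocity: 5 ≡ 1 and 7 ≡ 3 (mod 4), so (5/7) = +(7/5).
Reduce top mod 5: now compute (2/5).
Pull out 2: since 5 ≡ 5 (mod 8), (2/5) = -1.
Reached (1/5) = 1. Collecting the sign flips along the way, the symbol is -1.

-1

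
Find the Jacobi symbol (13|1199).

Reciprocity: 13 ≡ 1 and 1199 ≡ 3 (mod 4), so (13/1199) = +(1199/13).
Reduce top mod 13: now compute (3/13).
Reciprocity: 3 ≡ 3 and 13 ≡ 1 (mod 4), so (3/13) = +(13/3).
Reduce top mod 3: now compute (1/3).
Reached (1/3) = 1. Collecting the sign flips along the way, the symbol is +1.

1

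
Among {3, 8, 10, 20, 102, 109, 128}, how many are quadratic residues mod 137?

(3/137) = -1 → non-residue.
(8/137) = +1 → QR.
(10/137) = -1 → non-residue.
(20/137) = -1 → non-residue.
(102/137) = -1 → non-residue.
(109/137) = +1 → QR.
(128/137) = +1 → QR.
Total quadratic residues among the 7: 3.

3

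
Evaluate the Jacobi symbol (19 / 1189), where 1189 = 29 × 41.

Reciprocity: 19 ≡ 3 and 1189 ≡ 1 (mod 4), so (19/1189) = +(1189/19).
Reduce top mod 19: now compute (11/19).
Reciprocity: 11 ≡ 3 and 19 ≡ 3 (mod 4), so (11/19) = −(19/11).
Reduce top mod 11: now compute (8/11).
Pull out 2^3: since 11 ≡ 3 (mod 8), (2/11) = -1, so (2/11)^3 = -1.
Reached (1/11) = 1. Collecting the sign flips along the way, the symbol is +1.

1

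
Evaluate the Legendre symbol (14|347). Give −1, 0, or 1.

Euler's criterion: (14/347) ≡ 14^173 (mod 347).
14^2 ≡ 196 (mod 347)
14^4 ≡ 246 (mod 347)
14^8 ≡ 138 (mod 347)
14^16 ≡ 306 (mod 347)
14^32 ≡ 293 (mod 347)
14^64 ≡ 140 (mod 347)
14^128 ≡ 168 (mod 347)
14^173 = 14^(128+32+8+4+1) ≡ 1 (mod 347).
Result is 1, so (14/347) = 1.

1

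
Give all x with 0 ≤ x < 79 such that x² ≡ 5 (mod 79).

20, 59

Since 79 ≡ 3 (mod 4), a square root of 5 is 5^((79+1)/4) = 5^20 mod 79.
Repeated squaring: 5^2≡25, 5^4≡72, 5^8≡49, 5^16≡31 (mod 79).
5^20 = 5^(16+4) ≡ 20 (mod 79).
Check: 20² = 400 ≡ 5 (mod 79). The two roots are 20 and 59.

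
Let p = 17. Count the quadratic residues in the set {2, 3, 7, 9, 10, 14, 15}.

3

(2/17) = +1 → QR.
(3/17) = -1 → non-residue.
(7/17) = -1 → non-residue.
(9/17) = +1 → QR.
(10/17) = -1 → non-residue.
(14/17) = -1 → non-residue.
(15/17) = +1 → QR.
Total quadratic residues among the 7: 3.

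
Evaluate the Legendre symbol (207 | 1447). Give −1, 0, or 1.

1

Reciprocity: 207 ≡ 3 and 1447 ≡ 3 (mod 4), so (207/1447) = −(1447/207).
Reduce top mod 207: now compute (205/207).
Reciprocity: 205 ≡ 1 and 207 ≡ 3 (mod 4), so (205/207) = +(207/205).
Reduce top mod 205: now compute (2/205).
Pull out 2: since 205 ≡ 5 (mod 8), (2/205) = -1.
Reached (1/205) = 1. Collecting the sign flips along the way, the symbol is +1.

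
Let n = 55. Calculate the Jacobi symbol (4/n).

Pull out 2^2: since 55 ≡ 7 (mod 8), (2/55) = +1, so (2/55)^2 = +1.
Reached (1/55) = 1. Collecting the sign flips along the way, the symbol is +1.

1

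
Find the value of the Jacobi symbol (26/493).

Pull out 2: since 493 ≡ 5 (mod 8), (2/493) = -1.
Reciprocity: 13 ≡ 1 and 493 ≡ 1 (mod 4), so (13/493) = +(493/13).
Reduce top mod 13: now compute (12/13).
Pull out 2^2: since 13 ≡ 5 (mod 8), (2/13) = -1, so (2/13)^2 = +1.
Reciprocity: 3 ≡ 3 and 13 ≡ 1 (mod 4), so (3/13) = +(13/3).
Reduce top mod 3: now compute (1/3).
Reached (1/3) = 1. Collecting the sign flips along the way, the symbol is -1.

-1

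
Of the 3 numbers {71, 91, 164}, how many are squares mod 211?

1

(71/211) = +1 → QR.
(91/211) = -1 → non-residue.
(164/211) = -1 → non-residue.
Total quadratic residues among the 3: 1.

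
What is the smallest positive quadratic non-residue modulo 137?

(2/137) = +1, so 2 is a residue.
(3/137) = −1, so 3 is the smallest positive non-residue mod 137.

3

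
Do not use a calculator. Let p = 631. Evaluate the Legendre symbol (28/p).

Pull out 2^2: since 631 ≡ 7 (mod 8), (2/631) = +1, so (2/631)^2 = +1.
Reciprocity: 7 ≡ 3 and 631 ≡ 3 (mod 4), so (7/631) = −(631/7).
Reduce top mod 7: now compute (1/7).
Reached (1/7) = 1. Collecting the sign flips along the way, the symbol is -1.

-1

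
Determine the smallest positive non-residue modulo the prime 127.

(2/127) = +1, so 2 is a residue.
(3/127) = −1, so 3 is the smallest positive non-residue mod 127.

3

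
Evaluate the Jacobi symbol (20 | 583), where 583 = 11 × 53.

-1

Pull out 2^2: since 583 ≡ 7 (mod 8), (2/583) = +1, so (2/583)^2 = +1.
Reciprocity: 5 ≡ 1 and 583 ≡ 3 (mod 4), so (5/583) = +(583/5).
Reduce top mod 5: now compute (3/5).
Reciprocity: 3 ≡ 3 and 5 ≡ 1 (mod 4), so (3/5) = +(5/3).
Reduce top mod 3: now compute (2/3).
Pull out 2: since 3 ≡ 3 (mod 8), (2/3) = -1.
Reached (1/3) = 1. Collecting the sign flips along the way, the symbol is -1.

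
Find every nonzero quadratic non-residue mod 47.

5 10 11 13 15 19 20 22 23 26 29 30 31 33 35 38 39 40 41 43 44 45 46

Square k = 1,…,23 (k and 47−k give the same square):
1²=1, 2²=4, 3²=9, 4²=16, 5²=25, 6²=36, 7²≡2, 8²≡17, 9²≡34, 10²≡6, 11²≡27, 12²≡3, 13²≡28, 14²≡8, 15²≡37, 16²≡21, 17²≡7, 18²≡42, 19²≡32, 20²≡24, 21²≡18, 22²≡14, 23²≡12 (mod 47).
The residues are {1, 2, 3, 4, 6, 7, 8, 9, 12, 14, 16, 17, 18, 21, 24, 25, 27, 28, 32, 34, 36, 37, 42}; the non-residues are the remaining 23 nonzero classes.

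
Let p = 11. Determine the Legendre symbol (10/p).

-1

Pull out 2: since 11 ≡ 3 (mod 8), (2/11) = -1.
Reciprocity: 5 ≡ 1 and 11 ≡ 3 (mod 4), so (5/11) = +(11/5).
Reduce top mod 5: now compute (1/5).
Reached (1/5) = 1. Collecting the sign flips along the way, the symbol is -1.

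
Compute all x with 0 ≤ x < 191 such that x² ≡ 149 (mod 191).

Since 191 ≡ 3 (mod 4), a square root of 149 is 149^((191+1)/4) = 149^48 mod 191.
Repeated squaring: 149^2≡45, 149^4≡115, 149^8≡46, 149^16≡15, 149^32≡34 (mod 191).
149^48 = 149^(32+16) ≡ 128 (mod 191).
Check: 128² = 16384 ≡ 149 (mod 191). The two roots are 63 and 128.

63, 128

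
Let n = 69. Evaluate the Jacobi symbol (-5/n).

1

First reduce: -5 ≡ 64 (mod 69).
Pull out 2^6: since 69 ≡ 5 (mod 8), (2/69) = -1, so (2/69)^6 = +1.
Reached (1/69) = 1. Collecting the sign flips along the way, the symbol is +1.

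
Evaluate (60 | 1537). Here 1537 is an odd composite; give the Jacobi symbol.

Pull out 2^2: since 1537 ≡ 1 (mod 8), (2/1537) = +1, so (2/1537)^2 = +1.
Reciprocity: 15 ≡ 3 and 1537 ≡ 1 (mod 4), so (15/1537) = +(1537/15).
Reduce top mod 15: now compute (7/15).
Reciprocity: 7 ≡ 3 and 15 ≡ 3 (mod 4), so (7/15) = −(15/7).
Reduce top mod 7: now compute (1/7).
Reached (1/7) = 1. Collecting the sign flips along the way, the symbol is -1.

-1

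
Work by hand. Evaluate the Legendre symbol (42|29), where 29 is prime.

1

First reduce: 42 ≡ 13 (mod 29).
Reciprocity: 13 ≡ 1 and 29 ≡ 1 (mod 4), so (13/29) = +(29/13).
Reduce top mod 13: now compute (3/13).
Reciprocity: 3 ≡ 3 and 13 ≡ 1 (mod 4), so (3/13) = +(13/3).
Reduce top mod 3: now compute (1/3).
Reached (1/3) = 1. Collecting the sign flips along the way, the symbol is +1.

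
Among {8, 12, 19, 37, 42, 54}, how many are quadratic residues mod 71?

(8/71) = +1 → QR.
(12/71) = +1 → QR.
(19/71) = +1 → QR.
(37/71) = +1 → QR.
(42/71) = -1 → non-residue.
(54/71) = +1 → QR.
Total quadratic residues among the 6: 5.

5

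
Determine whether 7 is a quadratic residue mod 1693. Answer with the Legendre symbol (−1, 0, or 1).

-1

Reciprocity: 7 ≡ 3 and 1693 ≡ 1 (mod 4), so (7/1693) = +(1693/7).
Reduce top mod 7: now compute (6/7).
Pull out 2: since 7 ≡ 7 (mod 8), (2/7) = +1.
Reciprocity: 3 ≡ 3 and 7 ≡ 3 (mod 4), so (3/7) = −(7/3).
Reduce top mod 3: now compute (1/3).
Reached (1/3) = 1. Collecting the sign flips along the way, the symbol is -1.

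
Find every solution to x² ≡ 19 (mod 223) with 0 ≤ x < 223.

Since 223 ≡ 3 (mod 4), a square root of 19 is 19^((223+1)/4) = 19^56 mod 223.
Repeated squaring: 19^2≡138, 19^4≡89, 19^8≡116, 19^16≡76, 19^32≡201 (mod 223).
19^56 = 19^(32+16+8) ≡ 58 (mod 223).
Check: 58² = 3364 ≡ 19 (mod 223). The two roots are 58 and 165.

58, 165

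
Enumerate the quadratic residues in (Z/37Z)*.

1, 3, 4, 7, 9, 10, 11, 12, 16, 21, 25, 26, 27, 28, 30, 33, 34, 36

Square k = 1,…,18 (k and 37−k give the same square):
1²=1, 2²=4, 3²=9, 4²=16, 5²=25, 6²=36, 7²≡12, 8²≡27, 9²≡7, 10²≡26, 11²≡10, 12²≡33, 13²≡21, 14²≡11, 15²≡3, 16²≡34, 17²≡30, 18²≡28 (mod 37).
So the quadratic residues mod 37 are {1, 3, 4, 7, 9, 10, 11, 12, 16, 21, 25, 26, 27, 28, 30, 33, 34, 36}.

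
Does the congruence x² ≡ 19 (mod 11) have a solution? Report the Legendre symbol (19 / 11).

-1

Euler's criterion: (19/11) ≡ 8^5 (mod 11).
8^2 ≡ 9 (mod 11)
8^4 ≡ 4 (mod 11)
8^5 = 8^(4+1) ≡ 10 (mod 11).
Result is 10 ≡ −1, so (19/11) = −1.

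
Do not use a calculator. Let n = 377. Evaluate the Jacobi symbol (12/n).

-1

Pull out 2^2: since 377 ≡ 1 (mod 8), (2/377) = +1, so (2/377)^2 = +1.
Reciprocity: 3 ≡ 3 and 377 ≡ 1 (mod 4), so (3/377) = +(377/3).
Reduce top mod 3: now compute (2/3).
Pull out 2: since 3 ≡ 3 (mod 8), (2/3) = -1.
Reached (1/3) = 1. Collecting the sign flips along the way, the symbol is -1.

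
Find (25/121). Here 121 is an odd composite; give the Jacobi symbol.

Reciprocity: 25 ≡ 1 and 121 ≡ 1 (mod 4), so (25/121) = +(121/25).
Reduce top mod 25: now compute (21/25).
Reciprocity: 21 ≡ 1 and 25 ≡ 1 (mod 4), so (21/25) = +(25/21).
Reduce top mod 21: now compute (4/21).
Pull out 2^2: since 21 ≡ 5 (mod 8), (2/21) = -1, so (2/21)^2 = +1.
Reached (1/21) = 1. Collecting the sign flips along the way, the symbol is +1.

1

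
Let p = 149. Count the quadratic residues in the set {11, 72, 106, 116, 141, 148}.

2

(11/149) = -1 → non-residue.
(72/149) = -1 → non-residue.
(106/149) = -1 → non-residue.
(116/149) = +1 → QR.
(141/149) = -1 → non-residue.
(148/149) = +1 → QR.
Total quadratic residues among the 6: 2.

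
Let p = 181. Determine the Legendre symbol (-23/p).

-1

First reduce: -23 ≡ 158 (mod 181).
Pull out 2: since 181 ≡ 5 (mod 8), (2/181) = -1.
Reciprocity: 79 ≡ 3 and 181 ≡ 1 (mod 4), so (79/181) = +(181/79).
Reduce top mod 79: now compute (23/79).
Reciprocity: 23 ≡ 3 and 79 ≡ 3 (mod 4), so (23/79) = −(79/23).
Reduce top mod 23: now compute (10/23).
Pull out 2: since 23 ≡ 7 (mod 8), (2/23) = +1.
Reciprocity: 5 ≡ 1 and 23 ≡ 3 (mod 4), so (5/23) = +(23/5).
Reduce top mod 5: now compute (3/5).
Reciprocity: 3 ≡ 3 and 5 ≡ 1 (mod 4), so (3/5) = +(5/3).
Reduce top mod 3: now compute (2/3).
Pull out 2: since 3 ≡ 3 (mod 8), (2/3) = -1.
Reached (1/3) = 1. Collecting the sign flips along the way, the symbol is -1.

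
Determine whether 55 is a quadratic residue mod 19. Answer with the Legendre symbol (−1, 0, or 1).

First reduce: 55 ≡ 17 (mod 19).
Reciprocity: 17 ≡ 1 and 19 ≡ 3 (mod 4), so (17/19) = +(19/17).
Reduce top mod 17: now compute (2/17).
Pull out 2: since 17 ≡ 1 (mod 8), (2/17) = +1.
Reached (1/17) = 1. Collecting the sign flips along the way, the symbol is +1.

1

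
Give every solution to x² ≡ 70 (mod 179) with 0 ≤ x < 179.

41, 138

Since 179 ≡ 3 (mod 4), a square root of 70 is 70^((179+1)/4) = 70^45 mod 179.
Repeated squaring: 70^2≡67, 70^4≡14, 70^8≡17, 70^16≡110, 70^32≡107 (mod 179).
70^45 = 70^(32+8+4+1) ≡ 138 (mod 179).
Check: 138² = 19044 ≡ 70 (mod 179). The two roots are 41 and 138.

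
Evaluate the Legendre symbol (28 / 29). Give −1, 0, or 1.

1

Pull out 2^2: since 29 ≡ 5 (mod 8), (2/29) = -1, so (2/29)^2 = +1.
Reciprocity: 7 ≡ 3 and 29 ≡ 1 (mod 4), so (7/29) = +(29/7).
Reduce top mod 7: now compute (1/7).
Reached (1/7) = 1. Collecting the sign flips along the way, the symbol is +1.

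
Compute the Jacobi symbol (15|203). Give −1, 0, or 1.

Reciprocity: 15 ≡ 3 and 203 ≡ 3 (mod 4), so (15/203) = −(203/15).
Reduce top mod 15: now compute (8/15).
Pull out 2^3: since 15 ≡ 7 (mod 8), (2/15) = +1, so (2/15)^3 = +1.
Reached (1/15) = 1. Collecting the sign flips along the way, the symbol is -1.

-1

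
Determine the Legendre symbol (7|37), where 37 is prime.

1

Reciprocity: 7 ≡ 3 and 37 ≡ 1 (mod 4), so (7/37) = +(37/7).
Reduce top mod 7: now compute (2/7).
Pull out 2: since 7 ≡ 7 (mod 8), (2/7) = +1.
Reached (1/7) = 1. Collecting the sign flips along the way, the symbol is +1.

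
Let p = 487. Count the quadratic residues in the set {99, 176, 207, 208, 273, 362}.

1

(99/487) = -1 → non-residue.
(176/487) = -1 → non-residue.
(207/487) = -1 → non-residue.
(208/487) = -1 → non-residue.
(273/487) = -1 → non-residue.
(362/487) = +1 → QR.
Total quadratic residues among the 6: 1.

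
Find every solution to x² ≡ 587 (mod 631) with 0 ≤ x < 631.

43, 588

Since 631 ≡ 3 (mod 4), a square root of 587 is 587^((631+1)/4) = 587^158 mod 631.
Repeated squaring: 587^2≡43, 587^4≡587, 587^8≡43, 587^16≡587, 587^32≡43, 587^64≡587, 587^128≡43 (mod 631).
587^158 = 587^(128+16+8+4+2) ≡ 43 (mod 631).
Check: 43² = 1849 ≡ 587 (mod 631). The two roots are 43 and 588.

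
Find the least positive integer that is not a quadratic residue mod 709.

(2/709) = −1, so 2 is the smallest positive non-residue mod 709.

2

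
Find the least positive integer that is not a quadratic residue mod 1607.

5

(2/1607) = +1, so 2 is a residue.
(3/1607) = +1, so 3 is a residue.
(4/1607) = +1, so 4 is a residue.
(5/1607) = −1, so 5 is the smallest positive non-residue mod 1607.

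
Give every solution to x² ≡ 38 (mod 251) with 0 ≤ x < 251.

Since 251 ≡ 3 (mod 4), a square root of 38 is 38^((251+1)/4) = 38^63 mod 251.
Repeated squaring: 38^2≡189, 38^4≡79, 38^8≡217, 38^16≡152, 38^32≡12 (mod 251).
38^63 = 38^(32+16+8+4+2+1) ≡ 17 (mod 251).
Check: 17² = 289 ≡ 38 (mod 251). The two roots are 17 and 234.

17, 234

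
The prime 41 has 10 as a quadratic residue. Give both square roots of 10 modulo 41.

41 ≡ 1 (mod 4), so we find a root by search.
Trying successive values, 16² = 256 ≡ 10 (mod 41). The other root is 41 − 16 = 25.

16, 25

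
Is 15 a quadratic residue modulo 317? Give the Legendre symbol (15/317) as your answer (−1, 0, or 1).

Euler's criterion: (15/317) ≡ 15^158 (mod 317).
15^2 ≡ 225 (mod 317)
15^4 ≡ 222 (mod 317)
15^8 ≡ 149 (mod 317)
15^16 ≡ 11 (mod 317)
15^32 ≡ 121 (mod 317)
15^64 ≡ 59 (mod 317)
15^128 ≡ 311 (mod 317)
15^158 = 15^(128+16+8+4+2) ≡ 1 (mod 317).
Result is 1, so (15/317) = 1.

1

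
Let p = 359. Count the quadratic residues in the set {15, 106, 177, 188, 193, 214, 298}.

(15/359) = +1 → QR.
(106/359) = -1 → non-residue.
(177/359) = -1 → non-residue.
(188/359) = +1 → QR.
(193/359) = +1 → QR.
(214/359) = +1 → QR.
(298/359) = +1 → QR.
Total quadratic residues among the 7: 5.

5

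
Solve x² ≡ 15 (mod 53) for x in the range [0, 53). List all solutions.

11, 42

53 ≡ 1 (mod 4), so we find a root by search.
Trying successive values, 11² = 121 ≡ 15 (mod 53). The other root is 53 − 11 = 42.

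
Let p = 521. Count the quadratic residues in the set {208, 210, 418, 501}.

3

(208/521) = +1 → QR.
(210/521) = +1 → QR.
(418/521) = -1 → non-residue.
(501/521) = +1 → QR.
Total quadratic residues among the 4: 3.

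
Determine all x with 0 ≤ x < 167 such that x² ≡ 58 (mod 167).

15, 152

Since 167 ≡ 3 (mod 4), a square root of 58 is 58^((167+1)/4) = 58^42 mod 167.
Repeated squaring: 58^2≡24, 58^4≡75, 58^8≡114, 58^16≡137, 58^32≡65 (mod 167).
58^42 = 58^(32+8+2) ≡ 152 (mod 167).
Check: 152² = 23104 ≡ 58 (mod 167). The two roots are 15 and 152.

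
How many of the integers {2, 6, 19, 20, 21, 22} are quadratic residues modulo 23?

(2/23) = +1 → QR.
(6/23) = +1 → QR.
(19/23) = -1 → non-residue.
(20/23) = -1 → non-residue.
(21/23) = -1 → non-residue.
(22/23) = -1 → non-residue.
Total quadratic residues among the 6: 2.

2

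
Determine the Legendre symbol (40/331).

-1

Pull out 2^3: since 331 ≡ 3 (mod 8), (2/331) = -1, so (2/331)^3 = -1.
Reciprocity: 5 ≡ 1 and 331 ≡ 3 (mod 4), so (5/331) = +(331/5).
Reduce top mod 5: now compute (1/5).
Reached (1/5) = 1. Collecting the sign flips along the way, the symbol is -1.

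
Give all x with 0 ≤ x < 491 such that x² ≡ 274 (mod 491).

Since 491 ≡ 3 (mod 4), a square root of 274 is 274^((491+1)/4) = 274^123 mod 491.
Repeated squaring: 274^2≡444, 274^4≡245, 274^8≡123, 274^16≡399, 274^32≡117, 274^64≡432 (mod 491).
274^123 = 274^(64+32+16+8+2+1) ≡ 419 (mod 491).
Check: 419² = 175561 ≡ 274 (mod 491). The two roots are 72 and 419.

72, 419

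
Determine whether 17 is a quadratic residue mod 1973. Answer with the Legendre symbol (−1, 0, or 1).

1

Reciprocity: 17 ≡ 1 and 1973 ≡ 1 (mod 4), so (17/1973) = +(1973/17).
Reduce top mod 17: now compute (1/17).
Reached (1/17) = 1. Collecting the sign flips along the way, the symbol is +1.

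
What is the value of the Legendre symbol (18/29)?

Euler's criterion: (18/29) ≡ 18^14 (mod 29).
18^2 ≡ 5 (mod 29)
18^4 ≡ 25 (mod 29)
18^8 ≡ 16 (mod 29)
18^14 = 18^(8+4+2) ≡ 28 (mod 29).
Result is 28 ≡ −1, so (18/29) = −1.

-1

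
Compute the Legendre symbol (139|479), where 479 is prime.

Euler's criterion: (139/479) ≡ 139^239 (mod 479).
139^2 ≡ 161 (mod 479)
139^4 ≡ 55 (mod 479)
139^8 ≡ 151 (mod 479)
139^16 ≡ 288 (mod 479)
139^32 ≡ 77 (mod 479)
139^64 ≡ 181 (mod 479)
139^128 ≡ 189 (mod 479)
139^239 = 139^(128+64+32+8+4+2+1) ≡ 1 (mod 479).
Result is 1, so (139/479) = 1.

1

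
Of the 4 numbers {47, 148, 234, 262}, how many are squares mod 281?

0

(47/281) = -1 → non-residue.
(148/281) = -1 → non-residue.
(234/281) = -1 → non-residue.
(262/281) = -1 → non-residue.
Total quadratic residues among the 4: 0.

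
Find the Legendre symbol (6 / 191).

Pull out 2: since 191 ≡ 7 (mod 8), (2/191) = +1.
Reciprocity: 3 ≡ 3 and 191 ≡ 3 (mod 4), so (3/191) = −(191/3).
Reduce top mod 3: now compute (2/3).
Pull out 2: since 3 ≡ 3 (mod 8), (2/3) = -1.
Reached (1/3) = 1. Collecting the sign flips along the way, the symbol is +1.

1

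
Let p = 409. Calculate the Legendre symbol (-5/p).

1

Euler's criterion: (-5/409) ≡ 404^204 (mod 409).
404^2 ≡ 25 (mod 409)
404^4 ≡ 216 (mod 409)
404^8 ≡ 30 (mod 409)
404^16 ≡ 82 (mod 409)
404^32 ≡ 180 (mod 409)
404^64 ≡ 89 (mod 409)
404^128 ≡ 150 (mod 409)
404^204 = 404^(128+64+8+4) ≡ 1 (mod 409).
Result is 1, so (-5/409) = 1.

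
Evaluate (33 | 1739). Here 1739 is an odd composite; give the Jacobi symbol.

-1

Reciprocity: 33 ≡ 1 and 1739 ≡ 3 (mod 4), so (33/1739) = +(1739/33).
Reduce top mod 33: now compute (23/33).
Reciprocity: 23 ≡ 3 and 33 ≡ 1 (mod 4), so (23/33) = +(33/23).
Reduce top mod 23: now compute (10/23).
Pull out 2: since 23 ≡ 7 (mod 8), (2/23) = +1.
Reciprocity: 5 ≡ 1 and 23 ≡ 3 (mod 4), so (5/23) = +(23/5).
Reduce top mod 5: now compute (3/5).
Reciprocity: 3 ≡ 3 and 5 ≡ 1 (mod 4), so (3/5) = +(5/3).
Reduce top mod 3: now compute (2/3).
Pull out 2: since 3 ≡ 3 (mod 8), (2/3) = -1.
Reached (1/3) = 1. Collecting the sign flips along the way, the symbol is -1.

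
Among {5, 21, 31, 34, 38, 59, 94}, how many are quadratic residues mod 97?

(5/97) = -1 → non-residue.
(21/97) = -1 → non-residue.
(31/97) = +1 → QR.
(34/97) = -1 → non-residue.
(38/97) = -1 → non-residue.
(59/97) = -1 → non-residue.
(94/97) = +1 → QR.
Total quadratic residues among the 7: 2.

2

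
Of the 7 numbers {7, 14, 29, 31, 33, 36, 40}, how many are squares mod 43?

4

(7/43) = -1 → non-residue.
(14/43) = +1 → QR.
(29/43) = -1 → non-residue.
(31/43) = +1 → QR.
(33/43) = -1 → non-residue.
(36/43) = +1 → QR.
(40/43) = +1 → QR.
Total quadratic residues among the 7: 4.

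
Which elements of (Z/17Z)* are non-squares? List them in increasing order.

3,5,6,7,10,11,12,14

Square k = 1,…,8 (k and 17−k give the same square):
1²=1, 2²=4, 3²=9, 4²=16, 5²≡8, 6²≡2, 7²≡15, 8²≡13 (mod 17).
The residues are {1, 2, 4, 8, 9, 13, 15, 16}; the non-residues are the remaining 8 nonzero classes.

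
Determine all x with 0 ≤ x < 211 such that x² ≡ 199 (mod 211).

58, 153

Since 211 ≡ 3 (mod 4), a square root of 199 is 199^((211+1)/4) = 199^53 mod 211.
Repeated squaring: 199^2≡144, 199^4≡58, 199^8≡199, 199^16≡144, 199^32≡58 (mod 211).
199^53 = 199^(32+16+4+1) ≡ 58 (mod 211).
Check: 58² = 3364 ≡ 199 (mod 211). The two roots are 58 and 153.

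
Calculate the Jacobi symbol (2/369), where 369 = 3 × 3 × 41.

Pull out 2: since 369 ≡ 1 (mod 8), (2/369) = +1.
Reached (1/369) = 1. Collecting the sign flips along the way, the symbol is +1.

1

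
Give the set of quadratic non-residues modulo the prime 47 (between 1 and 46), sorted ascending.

Square k = 1,…,23 (k and 47−k give the same square):
1²=1, 2²=4, 3²=9, 4²=16, 5²=25, 6²=36, 7²≡2, 8²≡17, 9²≡34, 10²≡6, 11²≡27, 12²≡3, 13²≡28, 14²≡8, 15²≡37, 16²≡21, 17²≡7, 18²≡42, 19²≡32, 20²≡24, 21²≡18, 22²≡14, 23²≡12 (mod 47).
The residues are {1, 2, 3, 4, 6, 7, 8, 9, 12, 14, 16, 17, 18, 21, 24, 25, 27, 28, 32, 34, 36, 37, 42}; the non-residues are the remaining 23 nonzero classes.

5 10 11 13 15 19 20 22 23 26 29 30 31 33 35 38 39 40 41 43 44 45 46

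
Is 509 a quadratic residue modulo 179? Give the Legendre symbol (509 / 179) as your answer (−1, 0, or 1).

First reduce: 509 ≡ 151 (mod 179).
Reciprocity: 151 ≡ 3 and 179 ≡ 3 (mod 4), so (151/179) = −(179/151).
Reduce top mod 151: now compute (28/151).
Pull out 2^2: since 151 ≡ 7 (mod 8), (2/151) = +1, so (2/151)^2 = +1.
Reciprocity: 7 ≡ 3 and 151 ≡ 3 (mod 4), so (7/151) = −(151/7).
Reduce top mod 7: now compute (4/7).
Pull out 2^2: since 7 ≡ 7 (mod 8), (2/7) = +1, so (2/7)^2 = +1.
Reached (1/7) = 1. Collecting the sign flips along the way, the symbol is +1.

1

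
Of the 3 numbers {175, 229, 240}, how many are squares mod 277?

(175/277) = +1 → QR.
(229/277) = +1 → QR.
(240/277) = -1 → non-residue.
Total quadratic residues among the 3: 2.

2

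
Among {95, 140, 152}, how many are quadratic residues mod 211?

(95/211) = +1 → QR.
(140/211) = -1 → non-residue.
(152/211) = -1 → non-residue.
Total quadratic residues among the 3: 1.

1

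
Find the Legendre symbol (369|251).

1

Euler's criterion: (369/251) ≡ 118^125 (mod 251).
118^2 ≡ 119 (mod 251)
118^4 ≡ 105 (mod 251)
118^8 ≡ 232 (mod 251)
118^16 ≡ 110 (mod 251)
118^32 ≡ 52 (mod 251)
118^64 ≡ 194 (mod 251)
118^125 = 118^(64+32+16+8+4+1) ≡ 1 (mod 251).
Result is 1, so (369/251) = 1.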